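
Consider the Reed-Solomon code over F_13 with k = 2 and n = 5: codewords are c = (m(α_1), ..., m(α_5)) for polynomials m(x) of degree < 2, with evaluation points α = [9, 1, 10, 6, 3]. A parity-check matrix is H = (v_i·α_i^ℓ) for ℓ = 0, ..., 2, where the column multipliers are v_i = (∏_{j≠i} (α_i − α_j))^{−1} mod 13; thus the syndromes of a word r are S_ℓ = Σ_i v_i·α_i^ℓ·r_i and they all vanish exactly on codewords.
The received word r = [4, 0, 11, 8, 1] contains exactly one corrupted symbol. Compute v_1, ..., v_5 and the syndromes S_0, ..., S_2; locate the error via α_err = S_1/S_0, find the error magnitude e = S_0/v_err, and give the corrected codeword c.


S = (7, 3, 5), error at position 4, error magnitude e = 12, c = [4, 0, 11, 9, 1].

Step 1: column multipliers v_i = (∏_{j≠i}(α_i − α_j))^{−1} mod 13.
  i = 1 (α = 9): (9−1)(9−10)(9−6)(9−3) = 8·(−1)·3·6 = −144 ≡ 12, so v_1 = 12^{−1} = 12 (mod 13).
  i = 2 (α = 1): (1−9)(1−10)(1−6)(1−3) = (−8)·(−9)·(−5)·(−2) = 720 ≡ 5, so v_2 = 5^{−1} = 8 (mod 13).
  i = 3 (α = 10): (10−9)(10−1)(10−6)(10−3) = 1·9·4·7 = 252 ≡ 5, so v_3 = 5^{−1} = 8 (mod 13).
  i = 4 (α = 6): (6−9)(6−1)(6−10)(6−3) = (−3)·5·(−4)·3 = 180 ≡ 11, so v_4 = 11^{−1} = 6 (mod 13).
  i = 5 (α = 3): (3−9)(3−1)(3−10)(3−6) = (−6)·2·(−7)·(−3) = −252 ≡ 8, so v_5 = 8^{−1} = 5 (mod 13).
  v = [12, 8, 8, 6, 5].
Step 2: syndromes of r = [4, 0, 11, 8, 1] (all sums mod 13).
  S_0 = Σ v_i r_i = 12·4 + 8·0 + 8·11 + 6·8 + 5·1 = 189 ≡ 7.
  S_1 = Σ v_i α_i r_i = 12·9·4 + 8·1·0 + 8·10·11 + 6·6·8 + 5·3·1 = 1615 ≡ 3.
  α_i^2 mod 13 = [3, 1, 9, 10, 9].
  S_2 = Σ v_i α_i^2 r_i = 12·3·4 + 8·1·0 + 8·9·11 + 6·10·8 + 5·9·1 = 1461 ≡ 5.
  S = (7, 3, 5) ≠ 0, so r is not a codeword (an error is present).
Step 3: locate the error. For a single error e at position i, S_ℓ = v_i·e·α_i^ℓ, so α_err = S_1/S_0.
  S_0^{−1} = 7^{−1} = 2 (mod 13), so α_err = 3·2 = 6 ≡ 6 = α_4. Error position i = 4.
  Consistency check: S_2/S_1 = 5·9 = 45 ≡ 6 = α_err ✓ (single-error assumption holds).
Step 4: error magnitude e = S_0/v_4 = S_0·∏_{j≠4}(α_4 − α_j) = 7·11 = 77 ≡ 12 (mod 13).
Step 5: correct position 4: c_4 = r_4 − e = 8 − 12 ≡ 9 (mod 13). Hence c = [4, 0, 11, 9, 1].
  Check: interpolating c through the α_i gives m(x) = 6 + 7·x (degree < 2) with m(α_i) = c_i for every i, so c is indeed a codeword.


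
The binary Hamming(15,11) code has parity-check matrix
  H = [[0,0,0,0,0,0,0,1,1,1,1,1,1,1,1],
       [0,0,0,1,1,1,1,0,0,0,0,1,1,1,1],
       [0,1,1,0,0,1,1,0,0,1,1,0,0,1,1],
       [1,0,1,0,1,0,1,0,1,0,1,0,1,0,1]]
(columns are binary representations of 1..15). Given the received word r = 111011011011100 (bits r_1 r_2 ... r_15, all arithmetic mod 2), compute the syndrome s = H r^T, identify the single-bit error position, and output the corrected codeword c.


s = (1, 0, 0, 0)^T, error position = 8, corrected codeword c = 111011001011100

Compute s = H r^T mod 2 one row at a time:
  s_1 = 1 + 1 + 0 + 1 + 1 + 1 + 0 + 0 = 5 ≡ 1 (mod 2).
  s_2 = 0 + 1 + 1 + 0 + 1 + 1 + 0 + 0 = 4 ≡ 0 (mod 2).
  s_3 = 1 + 1 + 1 + 0 + 0 + 1 + 0 + 0 = 4 ≡ 0 (mod 2).
  s_4 = 1 + 1 + 1 + 0 + 1 + 1 + 1 + 0 = 6 ≡ 0 (mod 2).
s = (1, 0, 0, 0)^T — this equals column 8 of H (binary 1000), so error is at position 8.
Correct: flip bit 8 of r = 111011011011100 to get c = 111011001011100.


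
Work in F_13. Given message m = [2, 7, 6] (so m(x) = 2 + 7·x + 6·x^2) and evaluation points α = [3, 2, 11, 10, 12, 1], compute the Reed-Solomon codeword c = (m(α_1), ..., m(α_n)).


c = [12, 1, 12, 9, 1, 2]

Message polynomial: m(x) = 2 + 7·x + 6·x^2 (mod 13).
For each evaluation point α_i, compute m(α_i) mod 13:
  α_1 = 3: Horner steps 6 → 12 → 12, so m(3) = 12.
  α_2 = 2: Horner steps 6 → 6 → 1, so m(2) = 1.
  α_3 = 11: Horner steps 6 → 8 → 12, so m(11) = 12.
  α_4 = 10: Horner steps 6 → 2 → 9, so m(10) = 9.
  α_5 = 12: Horner steps 6 → 1 → 1, so m(12) = 1.
  α_6 = 1: Horner steps 6 → 0 → 2, so m(1) = 2.
Codeword c = [12, 1, 12, 9, 1, 2] ∈ F_13^6.


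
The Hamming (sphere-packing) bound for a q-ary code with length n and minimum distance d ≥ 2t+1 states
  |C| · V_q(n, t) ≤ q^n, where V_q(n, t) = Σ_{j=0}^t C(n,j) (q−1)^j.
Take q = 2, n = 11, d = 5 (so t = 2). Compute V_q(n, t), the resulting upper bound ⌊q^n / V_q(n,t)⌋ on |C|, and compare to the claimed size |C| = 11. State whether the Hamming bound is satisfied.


V_q(n, t) = 67, q^n = 2048, Hamming bound = 30, |C| = 11 ≤ bound (satisfied).

Step 1: Compute V_q(n, t) = Σ_{j=0}^2 C(n, j) (q−1)^j.
  j = 0: C(11,0)·(1)^0 = 1·1 = 1.
  j = 1: C(11,1)·(1)^1 = 11·1 = 11.
  j = 2: C(11,2)·(1)^2 = 55·1 = 55.
  V_q(n, t) = 1 + 11 + 55 = 67.
Step 2: q^n = 2^11 = 2048.
Step 3: Hamming bound ⌊q^n / V_q(n,t)⌋ = ⌊2048/67⌋ = 30.
Step 4: Compare |C| = 11 to 30: satisfied.
The claimed |C| lies below the Hamming bound.


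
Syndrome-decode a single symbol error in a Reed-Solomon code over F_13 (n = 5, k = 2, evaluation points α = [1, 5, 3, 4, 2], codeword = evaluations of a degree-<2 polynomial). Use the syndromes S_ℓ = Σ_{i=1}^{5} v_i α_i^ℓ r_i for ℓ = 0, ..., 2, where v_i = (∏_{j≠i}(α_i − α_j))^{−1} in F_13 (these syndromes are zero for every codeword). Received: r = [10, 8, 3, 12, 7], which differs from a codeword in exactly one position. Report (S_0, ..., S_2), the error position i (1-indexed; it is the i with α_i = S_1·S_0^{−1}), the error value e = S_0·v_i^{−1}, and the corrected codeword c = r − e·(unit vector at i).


S = (7, 7, 7), error at position 1, error magnitude e = 12, c = [11, 8, 3, 12, 7].

Step 1: column multipliers v_i = (∏_{j≠i}(α_i − α_j))^{−1} mod 13.
  i = 1 (α = 1): (1−5)(1−3)(1−4)(1−2) = (−4)·(−2)·(−3)·(−1) = 24 ≡ 11, so v_1 = 11^{−1} = 6 (mod 13).
  i = 2 (α = 5): (5−1)(5−3)(5−4)(5−2) = 4·2·1·3 = 24 ≡ 11, so v_2 = 11^{−1} = 6 (mod 13).
  i = 3 (α = 3): (3−1)(3−5)(3−4)(3−2) = 2·(−2)·(−1)·1 = 4 ≡ 4, so v_3 = 4^{−1} = 10 (mod 13).
  i = 4 (α = 4): (4−1)(4−5)(4−3)(4−2) = 3·(−1)·1·2 = −6 ≡ 7, so v_4 = 7^{−1} = 2 (mod 13).
  i = 5 (α = 2): (2−1)(2−5)(2−3)(2−4) = 1·(−3)·(−1)·(−2) = −6 ≡ 7, so v_5 = 7^{−1} = 2 (mod 13).
  v = [6, 6, 10, 2, 2].
Step 2: syndromes of r = [10, 8, 3, 12, 7] (all sums mod 13).
  S_0 = Σ v_i r_i = 6·10 + 6·8 + 10·3 + 2·12 + 2·7 = 176 ≡ 7.
  S_1 = Σ v_i α_i r_i = 6·1·10 + 6·5·8 + 10·3·3 + 2·4·12 + 2·2·7 = 514 ≡ 7.
  α_i^2 mod 13 = [1, 12, 9, 3, 4].
  S_2 = Σ v_i α_i^2 r_i = 6·1·10 + 6·12·8 + 10·9·3 + 2·3·12 + 2·4·7 = 1034 ≡ 7.
  S = (7, 7, 7) ≠ 0, so r is not a codeword (an error is present).
Step 3: locate the error. For a single error e at position i, S_ℓ = v_i·e·α_i^ℓ, so α_err = S_1/S_0.
  S_0^{−1} = 7^{−1} = 2 (mod 13), so α_err = 7·2 = 14 ≡ 1 = α_1. Error position i = 1.
  Consistency check: S_2/S_1 = 7·2 = 14 ≡ 1 = α_err ✓ (single-error assumption holds).
Step 4: error magnitude e = S_0/v_1 = S_0·∏_{j≠1}(α_1 − α_j) = 7·11 = 77 ≡ 12 (mod 13).
Step 5: correct position 1: c_1 = r_1 − e = 10 − 12 ≡ 11 (mod 13). Hence c = [11, 8, 3, 12, 7].
  Check: interpolating c through the α_i gives m(x) = 2 + 9·x (degree < 2) with m(α_i) = c_i for every i, so c is indeed a codeword.


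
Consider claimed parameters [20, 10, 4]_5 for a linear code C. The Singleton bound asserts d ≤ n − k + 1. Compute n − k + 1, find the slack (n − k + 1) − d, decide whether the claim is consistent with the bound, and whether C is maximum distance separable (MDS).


Singleton RHS = n − k + 1 = 11, slack = 7, bound satisfied, not MDS.

Singleton bound: d ≤ n − k + 1.
Here n = 20, k = 10, so n − k + 1 = 11.
Given d = 4, check d ≤ 11: YES.
Slack = (n − k + 1) − d = 7.
The code is NOT MDS (slack = 7 > 0).
Description: the claimed parameters are [20, 10, 4]_5; such a code would be non-MDS.


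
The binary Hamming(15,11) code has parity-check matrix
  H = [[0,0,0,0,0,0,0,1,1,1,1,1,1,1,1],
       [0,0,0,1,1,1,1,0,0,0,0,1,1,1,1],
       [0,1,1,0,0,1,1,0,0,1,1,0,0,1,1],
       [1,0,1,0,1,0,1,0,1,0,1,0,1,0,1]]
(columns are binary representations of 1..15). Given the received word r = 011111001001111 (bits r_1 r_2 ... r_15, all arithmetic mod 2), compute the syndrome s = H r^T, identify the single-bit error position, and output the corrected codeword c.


s = (1, 1, 1, 1)^T, error position = 15, corrected codeword c = 011111001001110

Compute s = H r^T mod 2 one row at a time:
  s_1 = 0 + 1 + 0 + 0 + 1 + 1 + 1 + 1 = 5 ≡ 1 (mod 2).
  s_2 = 1 + 1 + 1 + 0 + 1 + 1 + 1 + 1 = 7 ≡ 1 (mod 2).
  s_3 = 1 + 1 + 1 + 0 + 0 + 0 + 1 + 1 = 5 ≡ 1 (mod 2).
  s_4 = 0 + 1 + 1 + 0 + 1 + 0 + 1 + 1 = 5 ≡ 1 (mod 2).
s = (1, 1, 1, 1)^T — this equals column 15 of H (binary 1111), so error is at position 15.
Correct: flip bit 15 of r = 011111001001111 to get c = 011111001001110.


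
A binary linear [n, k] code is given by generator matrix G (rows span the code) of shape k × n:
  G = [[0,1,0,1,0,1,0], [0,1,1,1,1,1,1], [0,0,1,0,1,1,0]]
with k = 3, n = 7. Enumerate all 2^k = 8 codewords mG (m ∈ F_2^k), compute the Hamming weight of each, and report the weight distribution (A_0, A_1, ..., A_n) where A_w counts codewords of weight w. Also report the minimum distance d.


Weight distribution: A_0 = 1, A_2 = 1, A_3 = 4, A_4 = 1, A_6 = 1. Minimum distance d = 2.

Enumerate all 2^3 = 8 messages m ∈ F_2^3.
For each, compute codeword c = mG in F_2^7, then tally its weight.
  m = 000 → c = 0000000, weight = 0.
  m = 100 → c = 0101010, weight = 3.
  m = 010 → c = 0111111, weight = 6.
  m = 110 → c = 0010101, weight = 3.
  m = 001 → c = 0010110, weight = 3.
  m = 101 → c = 0111100, weight = 4.
  m = 011 → c = 0101001, weight = 3.
  m = 111 → c = 0000011, weight = 2.
Tally weights:
  weight 0: 1 codewords.
  weight 2: 1 codewords.
  weight 3: 4 codewords.
  weight 4: 1 codewords.
  weight 6: 1 codewords.
Minimum distance d = smallest w > 0 with A_w > 0 = 2.
Sanity: Σ A_w = 8 = 2^3 = 8 ✓.


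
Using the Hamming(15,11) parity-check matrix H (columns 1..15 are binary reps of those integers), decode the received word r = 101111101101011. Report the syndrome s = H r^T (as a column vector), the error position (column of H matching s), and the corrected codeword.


s = (1, 1, 0, 0)^T, error position = 12, corrected codeword c = 101111101100011

Compute s = H r^T mod 2 one row at a time:
  s_1 = 0 + 1 + 1 + 0 + 1 + 0 + 1 + 1 = 5 ≡ 1 (mod 2).
  s_2 = 1 + 1 + 1 + 1 + 1 + 0 + 1 + 1 = 7 ≡ 1 (mod 2).
  s_3 = 0 + 1 + 1 + 1 + 1 + 0 + 1 + 1 = 6 ≡ 0 (mod 2).
  s_4 = 1 + 1 + 1 + 1 + 1 + 0 + 0 + 1 = 6 ≡ 0 (mod 2).
s = (1, 1, 0, 0)^T — this equals column 12 of H (binary 1100), so error is at position 12.
Correct: flip bit 12 of r = 101111101101011 to get c = 101111101100011.


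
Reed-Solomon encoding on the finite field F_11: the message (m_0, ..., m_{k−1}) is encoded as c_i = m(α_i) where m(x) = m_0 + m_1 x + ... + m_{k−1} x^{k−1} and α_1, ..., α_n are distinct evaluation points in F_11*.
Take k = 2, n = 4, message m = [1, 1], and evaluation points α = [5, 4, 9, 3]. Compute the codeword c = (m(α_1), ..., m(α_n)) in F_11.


c = [6, 5, 10, 4]

Message polynomial: m(x) = 1 + 1·x (mod 11).
For each evaluation point α_i, compute m(α_i) mod 11:
  α_1 = 5: Horner steps 1 → 6, so m(5) = 6.
  α_2 = 4: Horner steps 1 → 5, so m(4) = 5.
  α_3 = 9: Horner steps 1 → 10, so m(9) = 10.
  α_4 = 3: Horner steps 1 → 4, so m(3) = 4.
Codeword c = [6, 5, 10, 4] ∈ F_11^4.


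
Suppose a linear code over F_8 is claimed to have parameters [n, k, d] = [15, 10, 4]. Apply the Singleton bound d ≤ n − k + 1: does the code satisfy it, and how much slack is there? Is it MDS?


Singleton RHS = n − k + 1 = 6, slack = 2, bound satisfied, not MDS.

Singleton bound: d ≤ n − k + 1.
Here n = 15, k = 10, so n − k + 1 = 6.
Given d = 4, check d ≤ 6: YES.
Slack = (n − k + 1) − d = 2.
The code is NOT MDS (slack = 2 > 0).
Description: the claimed parameters are [15, 10, 4]_8; such a code would be non-MDS.


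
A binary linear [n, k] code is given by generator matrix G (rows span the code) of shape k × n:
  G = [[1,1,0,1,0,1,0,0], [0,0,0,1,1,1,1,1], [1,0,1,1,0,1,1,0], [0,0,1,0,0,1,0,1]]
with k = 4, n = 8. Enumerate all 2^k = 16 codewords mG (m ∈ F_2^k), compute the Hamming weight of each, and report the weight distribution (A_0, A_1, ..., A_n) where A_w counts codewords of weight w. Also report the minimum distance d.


Weight distribution: A_0 = 1, A_3 = 4, A_4 = 5, A_5 = 4, A_6 = 2. Minimum distance d = 3.

Enumerate all 2^4 = 16 messages m ∈ F_2^4.
For each, compute codeword c = mG in F_2^8, then tally its weight.
  m = 0000 → c = 00000000, weight = 0.
  m = 1000 → c = 11010100, weight = 4.
  m = 0100 → c = 00011111, weight = 5.
  m = 1100 → c = 11001011, weight = 5.
  m = 0010 → c = 10110110, weight = 5.
  m = 1010 → c = 01100010, weight = 3.
  m = 0110 → c = 10101001, weight = 4.
  m = 1110 → c = 01111101, weight = 6.
  m = 0001 → c = 00100101, weight = 3.
  m = 1001 → c = 11110001, weight = 5.
  m = 0101 → c = 00111010, weight = 4.
  m = 1101 → c = 11101110, weight = 6.
  m = 0011 → c = 10010011, weight = 4.
  m = 1011 → c = 01000111, weight = 4.
  m = 0111 → c = 10001100, weight = 3.
  m = 1111 → c = 01011000, weight = 3.
Tally weights:
  weight 0: 1 codewords.
  weight 3: 4 codewords.
  weight 4: 5 codewords.
  weight 5: 4 codewords.
  weight 6: 2 codewords.
Minimum distance d = smallest w > 0 with A_w > 0 = 3.
Sanity: Σ A_w = 16 = 2^4 = 16 ✓.


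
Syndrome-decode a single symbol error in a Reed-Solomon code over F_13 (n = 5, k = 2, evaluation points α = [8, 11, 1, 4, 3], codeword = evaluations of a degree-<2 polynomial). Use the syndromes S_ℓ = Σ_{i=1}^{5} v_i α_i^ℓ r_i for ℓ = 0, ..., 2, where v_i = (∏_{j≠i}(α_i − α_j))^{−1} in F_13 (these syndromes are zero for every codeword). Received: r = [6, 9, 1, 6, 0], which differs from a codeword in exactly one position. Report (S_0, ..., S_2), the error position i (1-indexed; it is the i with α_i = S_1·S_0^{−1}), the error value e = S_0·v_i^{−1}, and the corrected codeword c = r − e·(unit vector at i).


S = (6, 9, 7), error at position 1, error magnitude e = 2, c = [4, 9, 1, 6, 0].

Step 1: column multipliers v_i = (∏_{j≠i}(α_i − α_j))^{−1} mod 13.
  i = 1 (α = 8): (8−11)(8−1)(8−4)(8−3) = (−3)·7·4·5 = −420 ≡ 9, so v_1 = 9^{−1} = 3 (mod 13).
  i = 2 (α = 11): (11−8)(11−1)(11−4)(11−3) = 3·10·7·8 = 1680 ≡ 3, so v_2 = 3^{−1} = 9 (mod 13).
  i = 3 (α = 1): (1−8)(1−11)(1−4)(1−3) = (−7)·(−10)·(−3)·(−2) = 420 ≡ 4, so v_3 = 4^{−1} = 10 (mod 13).
  i = 4 (α = 4): (4−8)(4−11)(4−1)(4−3) = (−4)·(−7)·3·1 = 84 ≡ 6, so v_4 = 6^{−1} = 11 (mod 13).
  i = 5 (α = 3): (3−8)(3−11)(3−1)(3−4) = (−5)·(−8)·2·(−1) = −80 ≡ 11, so v_5 = 11^{−1} = 6 (mod 13).
  v = [3, 9, 10, 11, 6].
Step 2: syndromes of r = [6, 9, 1, 6, 0] (all sums mod 13).
  S_0 = Σ v_i r_i = 3·6 + 9·9 + 10·1 + 11·6 + 6·0 = 175 ≡ 6.
  S_1 = Σ v_i α_i r_i = 3·8·6 + 9·11·9 + 10·1·1 + 11·4·6 + 6·3·0 = 1309 ≡ 9.
  α_i^2 mod 13 = [12, 4, 1, 3, 9].
  S_2 = Σ v_i α_i^2 r_i = 3·12·6 + 9·4·9 + 10·1·1 + 11·3·6 + 6·9·0 = 748 ≡ 7.
  S = (6, 9, 7) ≠ 0, so r is not a codeword (an error is present).
Step 3: locate the error. For a single error e at position i, S_ℓ = v_i·e·α_i^ℓ, so α_err = S_1/S_0.
  S_0^{−1} = 6^{−1} = 11 (mod 13), so α_err = 9·11 = 99 ≡ 8 = α_1. Error position i = 1.
  Consistency check: S_2/S_1 = 7·3 = 21 ≡ 8 = α_err ✓ (single-error assumption holds).
Step 4: error magnitude e = S_0/v_1 = S_0·∏_{j≠1}(α_1 − α_j) = 6·9 = 54 ≡ 2 (mod 13).
Step 5: correct position 1: c_1 = r_1 − e = 6 − 2 ≡ 4 (mod 13). Hence c = [4, 9, 1, 6, 0].
  Check: interpolating c through the α_i gives m(x) = 8 + 6·x (degree < 2) with m(α_i) = c_i for every i, so c is indeed a codeword.


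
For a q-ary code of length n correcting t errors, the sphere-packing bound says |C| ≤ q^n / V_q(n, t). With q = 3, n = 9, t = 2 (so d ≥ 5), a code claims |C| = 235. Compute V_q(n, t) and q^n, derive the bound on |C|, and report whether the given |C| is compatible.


V_q(n, t) = 163, q^n = 19683, Hamming bound = 120, |C| = 235 > bound (violated).

Step 1: Compute V_q(n, t) = Σ_{j=0}^2 C(n, j) (q−1)^j.
  j = 0: C(9,0)·(2)^0 = 1·1 = 1.
  j = 1: C(9,1)·(2)^1 = 9·2 = 18.
  j = 2: C(9,2)·(2)^2 = 36·4 = 144.
  V_q(n, t) = 1 + 18 + 144 = 163.
Step 2: q^n = 3^9 = 19683.
Step 3: Hamming bound ⌊q^n / V_q(n,t)⌋ = ⌊19683/163⌋ = 120.
Step 4: Compare |C| = 235 to 120: violated.
The claimed |C| lies above the Hamming bound, so no 3-ary code of length 9 with d ≥ 5 can have 235 codewords.


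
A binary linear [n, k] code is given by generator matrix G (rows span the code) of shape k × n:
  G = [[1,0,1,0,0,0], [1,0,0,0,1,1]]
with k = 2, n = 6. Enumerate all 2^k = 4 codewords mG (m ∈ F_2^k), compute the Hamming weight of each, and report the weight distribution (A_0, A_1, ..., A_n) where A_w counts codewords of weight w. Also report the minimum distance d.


Weight distribution: A_0 = 1, A_2 = 1, A_3 = 2. Minimum distance d = 2.

Enumerate all 2^2 = 4 messages m ∈ F_2^2.
For each, compute codeword c = mG in F_2^6, then tally its weight.
  m = 00 → c = 000000, weight = 0.
  m = 10 → c = 101000, weight = 2.
  m = 01 → c = 100011, weight = 3.
  m = 11 → c = 001011, weight = 3.
Tally weights:
  weight 0: 1 codewords.
  weight 2: 1 codewords.
  weight 3: 2 codewords.
Minimum distance d = smallest w > 0 with A_w > 0 = 2.
Sanity: Σ A_w = 4 = 2^2 = 4 ✓.


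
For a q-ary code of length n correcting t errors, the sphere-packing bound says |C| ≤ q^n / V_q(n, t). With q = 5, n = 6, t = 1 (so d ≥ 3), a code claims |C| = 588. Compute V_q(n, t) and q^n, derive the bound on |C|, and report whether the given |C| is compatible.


V_q(n, t) = 25, q^n = 15625, Hamming bound = 625, |C| = 588 ≤ bound (satisfied).

Step 1: Compute V_q(n, t) = Σ_{j=0}^1 C(n, j) (q−1)^j.
  j = 0: C(6,0)·(4)^0 = 1·1 = 1.
  j = 1: C(6,1)·(4)^1 = 6·4 = 24.
  V_q(n, t) = 1 + 24 = 25.
Step 2: q^n = 5^6 = 15625.
Step 3: Hamming bound ⌊q^n / V_q(n,t)⌋ = ⌊15625/25⌋ = 625.
Step 4: Compare |C| = 588 to 625: satisfied.
The claimed |C| lies below the Hamming bound.


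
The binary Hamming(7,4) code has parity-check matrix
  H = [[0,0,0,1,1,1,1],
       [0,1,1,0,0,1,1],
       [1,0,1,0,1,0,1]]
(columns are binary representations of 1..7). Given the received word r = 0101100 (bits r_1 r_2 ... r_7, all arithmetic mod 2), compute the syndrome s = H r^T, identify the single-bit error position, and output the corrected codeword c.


s = (0, 1, 1)^T, error position = 3, corrected codeword c = 0111100

Compute s = H r^T mod 2 one row at a time:
  s_1 = 1 + 1 + 0 + 0 = 2 ≡ 0 (mod 2).
  s_2 = 1 + 0 + 0 + 0 = 1 ≡ 1 (mod 2).
  s_3 = 0 + 0 + 1 + 0 = 1 ≡ 1 (mod 2).
s = (0, 1, 1)^T — this equals column 3 of H (binary 011), so error is at position 3.
Correct: flip bit 3 of r = 0101100 to get c = 0111100.


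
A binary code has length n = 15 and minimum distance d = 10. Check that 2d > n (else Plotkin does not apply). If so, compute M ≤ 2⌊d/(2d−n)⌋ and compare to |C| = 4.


Plotkin bound M ≤ 4; given |C| = 4 ≤ bound (satisfied).

Check applicability: 2d = 20, n = 15.
2d − n = 5 > 0, so Plotkin applies.
Compute d/(2d−n) = 10/5 ≈ 2.0000.
⌊d/(2d−n)⌋ = 2.
Plotkin bound: M ≤ 2·2 = 4.
Given |C| = 4, check: satisfied.
This |C| is at the Plotkin bound.


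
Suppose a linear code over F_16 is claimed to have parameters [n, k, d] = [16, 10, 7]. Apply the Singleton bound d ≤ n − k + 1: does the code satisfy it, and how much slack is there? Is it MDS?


Singleton RHS = n − k + 1 = 7, slack = 0, bound satisfied, MDS.

Singleton bound: d ≤ n − k + 1.
Here n = 16, k = 10, so n − k + 1 = 7.
Given d = 7, check d ≤ 7: YES.
Slack = (n − k + 1) − d = 0.
The code is MDS (slack = 0).
Description: the claimed parameters are [16, 10, 7]_16; such a code would be MDS (meets Singleton bound).


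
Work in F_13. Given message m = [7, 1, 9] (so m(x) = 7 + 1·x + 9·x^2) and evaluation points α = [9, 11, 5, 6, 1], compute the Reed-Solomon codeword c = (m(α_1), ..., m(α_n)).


c = [4, 2, 3, 12, 4]

Message polynomial: m(x) = 7 + 1·x + 9·x^2 (mod 13).
For each evaluation point α_i, compute m(α_i) mod 13:
  α_1 = 9: Horner steps 9 → 4 → 4, so m(9) = 4.
  α_2 = 11: Horner steps 9 → 9 → 2, so m(11) = 2.
  α_3 = 5: Horner steps 9 → 7 → 3, so m(5) = 3.
  α_4 = 6: Horner steps 9 → 3 → 12, so m(6) = 12.
  α_5 = 1: Horner steps 9 → 10 → 4, so m(1) = 4.
Codeword c = [4, 2, 3, 12, 4] ∈ F_13^5.


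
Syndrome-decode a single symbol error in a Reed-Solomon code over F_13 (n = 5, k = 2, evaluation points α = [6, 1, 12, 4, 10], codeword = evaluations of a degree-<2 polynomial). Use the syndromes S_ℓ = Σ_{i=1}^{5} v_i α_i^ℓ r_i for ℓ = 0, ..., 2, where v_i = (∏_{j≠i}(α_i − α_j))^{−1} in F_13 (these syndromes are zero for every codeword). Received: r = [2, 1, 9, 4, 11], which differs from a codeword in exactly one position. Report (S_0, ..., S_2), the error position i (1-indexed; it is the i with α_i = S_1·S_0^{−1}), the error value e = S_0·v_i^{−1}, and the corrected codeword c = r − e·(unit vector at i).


S = (11, 11, 11), error at position 2, error magnitude e = 7, c = [2, 7, 9, 4, 11].

Step 1: column multipliers v_i = (∏_{j≠i}(α_i − α_j))^{−1} mod 13.
  i = 1 (α = 6): (6−1)(6−12)(6−4)(6−10) = 5·(−6)·2·(−4) = 240 ≡ 6, so v_1 = 6^{−1} = 11 (mod 13).
  i = 2 (α = 1): (1−6)(1−12)(1−4)(1−10) = (−5)·(−11)·(−3)·(−9) = 1485 ≡ 3, so v_2 = 3^{−1} = 9 (mod 13).
  i = 3 (α = 12): (12−6)(12−1)(12−4)(12−10) = 6·11·8·2 = 1056 ≡ 3, so v_3 = 3^{−1} = 9 (mod 13).
  i = 4 (α = 4): (4−6)(4−1)(4−12)(4−10) = (−2)·3·(−8)·(−6) = −288 ≡ 11, so v_4 = 11^{−1} = 6 (mod 13).
  i = 5 (α = 10): (10−6)(10−1)(10−12)(10−4) = 4·9·(−2)·6 = −432 ≡ 10, so v_5 = 10^{−1} = 4 (mod 13).
  v = [11, 9, 9, 6, 4].
Step 2: syndromes of r = [2, 1, 9, 4, 11] (all sums mod 13).
  S_0 = Σ v_i r_i = 11·2 + 9·1 + 9·9 + 6·4 + 4·11 = 180 ≡ 11.
  S_1 = Σ v_i α_i r_i = 11·6·2 + 9·1·1 + 9·12·9 + 6·4·4 + 4·10·11 = 1649 ≡ 11.
  α_i^2 mod 13 = [10, 1, 1, 3, 9].
  S_2 = Σ v_i α_i^2 r_i = 11·10·2 + 9·1·1 + 9·1·9 + 6·3·4 + 4·9·11 = 778 ≡ 11.
  S = (11, 11, 11) ≠ 0, so r is not a codeword (an error is present).
Step 3: locate the error. For a single error e at position i, S_ℓ = v_i·e·α_i^ℓ, so α_err = S_1/S_0.
  S_0^{−1} = 11^{−1} = 6 (mod 13), so α_err = 11·6 = 66 ≡ 1 = α_2. Error position i = 2.
  Consistency check: S_2/S_1 = 11·6 = 66 ≡ 1 = α_err ✓ (single-error assumption holds).
Step 4: error magnitude e = S_0/v_2 = S_0·∏_{j≠2}(α_2 − α_j) = 11·3 = 33 ≡ 7 (mod 13).
Step 5: correct position 2: c_2 = r_2 − e = 1 − 7 ≡ 7 (mod 13). Hence c = [2, 7, 9, 4, 11].
  Check: interpolating c through the α_i gives m(x) = 8 + 12·x (degree < 2) with m(α_i) = c_i for every i, so c is indeed a codeword.


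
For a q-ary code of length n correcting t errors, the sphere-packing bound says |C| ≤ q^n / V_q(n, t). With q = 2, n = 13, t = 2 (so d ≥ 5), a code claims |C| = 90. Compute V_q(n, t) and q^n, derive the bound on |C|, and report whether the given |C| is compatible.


V_q(n, t) = 92, q^n = 8192, Hamming bound = 89, |C| = 90 > bound (violated).

Step 1: Compute V_q(n, t) = Σ_{j=0}^2 C(n, j) (q−1)^j.
  j = 0: C(13,0)·(1)^0 = 1·1 = 1.
  j = 1: C(13,1)·(1)^1 = 13·1 = 13.
  j = 2: C(13,2)·(1)^2 = 78·1 = 78.
  V_q(n, t) = 1 + 13 + 78 = 92.
Step 2: q^n = 2^13 = 8192.
Step 3: Hamming bound ⌊q^n / V_q(n,t)⌋ = ⌊8192/92⌋ = 89.
Step 4: Compare |C| = 90 to 89: violated.
The claimed |C| lies above the Hamming bound, so no 2-ary code of length 13 with d ≥ 5 can have 90 codewords.


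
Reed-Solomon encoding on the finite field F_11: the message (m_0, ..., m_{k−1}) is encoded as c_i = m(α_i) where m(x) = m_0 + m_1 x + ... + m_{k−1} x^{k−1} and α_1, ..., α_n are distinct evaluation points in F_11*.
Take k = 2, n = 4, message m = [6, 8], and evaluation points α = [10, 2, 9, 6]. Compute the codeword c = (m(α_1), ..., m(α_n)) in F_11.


c = [9, 0, 1, 10]

Message polynomial: m(x) = 6 + 8·x (mod 11).
For each evaluation point α_i, compute m(α_i) mod 11:
  α_1 = 10: Horner steps 8 → 9, so m(10) = 9.
  α_2 = 2: Horner steps 8 → 0, so m(2) = 0.
  α_3 = 9: Horner steps 8 → 1, so m(9) = 1.
  α_4 = 6: Horner steps 8 → 10, so m(6) = 10.
Codeword c = [9, 0, 1, 10] ∈ F_11^4.


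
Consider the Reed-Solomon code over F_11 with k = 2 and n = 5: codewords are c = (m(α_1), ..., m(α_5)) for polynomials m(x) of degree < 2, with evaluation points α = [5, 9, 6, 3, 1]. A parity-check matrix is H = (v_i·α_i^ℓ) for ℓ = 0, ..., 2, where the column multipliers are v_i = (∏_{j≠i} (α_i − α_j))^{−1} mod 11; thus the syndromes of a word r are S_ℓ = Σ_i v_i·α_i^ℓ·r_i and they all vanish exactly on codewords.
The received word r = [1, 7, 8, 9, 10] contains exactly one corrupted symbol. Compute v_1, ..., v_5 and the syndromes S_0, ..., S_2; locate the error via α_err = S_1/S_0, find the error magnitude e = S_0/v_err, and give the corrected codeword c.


S = (4, 4, 4), error at position 5, error magnitude e = 4, c = [1, 7, 8, 9, 6].

Step 1: column multipliers v_i = (∏_{j≠i}(α_i − α_j))^{−1} mod 11.
  i = 1 (α = 5): (5−9)(5−6)(5−3)(5−1) = (−4)·(−1)·2·4 = 32 ≡ 10, so v_1 = 10^{−1} = 10 (mod 11).
  i = 2 (α = 9): (9−5)(9−6)(9−3)(9−1) = 4·3·6·8 = 576 ≡ 4, so v_2 = 4^{−1} = 3 (mod 11).
  i = 3 (α = 6): (6−5)(6−9)(6−3)(6−1) = 1·(−3)·3·5 = −45 ≡ 10, so v_3 = 10^{−1} = 10 (mod 11).
  i = 4 (α = 3): (3−5)(3−9)(3−6)(3−1) = (−2)·(−6)·(−3)·2 = −72 ≡ 5, so v_4 = 5^{−1} = 9 (mod 11).
  i = 5 (α = 1): (1−5)(1−9)(1−6)(1−3) = (−4)·(−8)·(−5)·(−2) = 320 ≡ 1, so v_5 = 1^{−1} = 1 (mod 11).
  v = [10, 3, 10, 9, 1].
Step 2: syndromes of r = [1, 7, 8, 9, 10] (all sums mod 11).
  S_0 = Σ v_i r_i = 10·1 + 3·7 + 10·8 + 9·9 + 1·10 = 202 ≡ 4.
  S_1 = Σ v_i α_i r_i = 10·5·1 + 3·9·7 + 10·6·8 + 9·3·9 + 1·1·10 = 972 ≡ 4.
  α_i^2 mod 11 = [3, 4, 3, 9, 1].
  S_2 = Σ v_i α_i^2 r_i = 10·3·1 + 3·4·7 + 10·3·8 + 9·9·9 + 1·1·10 = 1093 ≡ 4.
  S = (4, 4, 4) ≠ 0, so r is not a codeword (an error is present).
Step 3: locate the error. For a single error e at position i, S_ℓ = v_i·e·α_i^ℓ, so α_err = S_1/S_0.
  S_0^{−1} = 4^{−1} = 3 (mod 11), so α_err = 4·3 = 12 ≡ 1 = α_5. Error position i = 5.
  Consistency check: S_2/S_1 = 4·3 = 12 ≡ 1 = α_err ✓ (single-error assumption holds).
Step 4: error magnitude e = S_0/v_5 = S_0·∏_{j≠5}(α_5 − α_j) = 4·1 = 4 ≡ 4 (mod 11).
Step 5: correct position 5: c_5 = r_5 − e = 10 − 4 ≡ 6 (mod 11). Hence c = [1, 7, 8, 9, 6].
  Check: interpolating c through the α_i gives m(x) = 10 + 7·x (degree < 2) with m(α_i) = c_i for every i, so c is indeed a codeword.


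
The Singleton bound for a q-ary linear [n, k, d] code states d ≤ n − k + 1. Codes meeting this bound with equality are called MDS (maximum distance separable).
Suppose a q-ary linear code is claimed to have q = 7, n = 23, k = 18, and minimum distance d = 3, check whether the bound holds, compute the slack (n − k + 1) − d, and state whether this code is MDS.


Singleton RHS = n − k + 1 = 6, slack = 3, bound satisfied, not MDS.

Singleton bound: d ≤ n − k + 1.
Here n = 23, k = 18, so n − k + 1 = 6.
Given d = 3, check d ≤ 6: YES.
Slack = (n − k + 1) − d = 3.
The code is NOT MDS (slack = 3 > 0).
Description: the claimed parameters are [23, 18, 3]_7; such a code would be non-MDS.


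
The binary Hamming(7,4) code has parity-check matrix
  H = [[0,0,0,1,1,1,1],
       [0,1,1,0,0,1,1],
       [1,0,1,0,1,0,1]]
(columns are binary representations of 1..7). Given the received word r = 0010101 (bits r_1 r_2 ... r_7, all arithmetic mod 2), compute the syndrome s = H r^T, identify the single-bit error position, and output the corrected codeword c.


s = (0, 0, 1)^T, error position = 1, corrected codeword c = 1010101

Compute s = H r^T mod 2 one row at a time:
  s_1 = 0 + 1 + 0 + 1 = 2 ≡ 0 (mod 2).
  s_2 = 0 + 1 + 0 + 1 = 2 ≡ 0 (mod 2).
  s_3 = 0 + 1 + 1 + 1 = 3 ≡ 1 (mod 2).
s = (0, 0, 1)^T — this equals column 1 of H (binary 001), so error is at position 1.
Correct: flip bit 1 of r = 0010101 to get c = 1010101.


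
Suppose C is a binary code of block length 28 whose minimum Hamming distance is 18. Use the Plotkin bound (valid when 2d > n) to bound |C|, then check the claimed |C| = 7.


Plotkin bound M ≤ 4; given |C| = 7 > bound (violated).

Check applicability: 2d = 36, n = 28.
2d − n = 8 > 0, so Plotkin applies.
Compute d/(2d−n) = 18/8 ≈ 2.2500.
⌊d/(2d−n)⌋ = 2.
Plotkin bound: M ≤ 2·2 = 4.
Given |C| = 7, check: VIOLATED.
This |C| is above the Plotkin bound, so no binary code with n = 28, d = 18 and 7 codewords exists.


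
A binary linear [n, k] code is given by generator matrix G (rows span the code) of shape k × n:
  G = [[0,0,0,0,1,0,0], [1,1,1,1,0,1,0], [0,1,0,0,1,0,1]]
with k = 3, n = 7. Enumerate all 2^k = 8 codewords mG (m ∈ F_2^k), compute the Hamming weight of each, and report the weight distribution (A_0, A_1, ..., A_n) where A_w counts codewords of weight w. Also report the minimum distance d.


Weight distribution: A_0 = 1, A_1 = 1, A_2 = 1, A_3 = 1, A_5 = 2, A_6 = 2. Minimum distance d = 1.

Enumerate all 2^3 = 8 messages m ∈ F_2^3.
For each, compute codeword c = mG in F_2^7, then tally its weight.
  m = 000 → c = 0000000, weight = 0.
  m = 100 → c = 0000100, weight = 1.
  m = 010 → c = 1111010, weight = 5.
  m = 110 → c = 1111110, weight = 6.
  m = 001 → c = 0100101, weight = 3.
  m = 101 → c = 0100001, weight = 2.
  m = 011 → c = 1011111, weight = 6.
  m = 111 → c = 1011011, weight = 5.
Tally weights:
  weight 0: 1 codewords.
  weight 1: 1 codewords.
  weight 2: 1 codewords.
  weight 3: 1 codewords.
  weight 5: 2 codewords.
  weight 6: 2 codewords.
Minimum distance d = smallest w > 0 with A_w > 0 = 1.
Sanity: Σ A_w = 8 = 2^3 = 8 ✓.


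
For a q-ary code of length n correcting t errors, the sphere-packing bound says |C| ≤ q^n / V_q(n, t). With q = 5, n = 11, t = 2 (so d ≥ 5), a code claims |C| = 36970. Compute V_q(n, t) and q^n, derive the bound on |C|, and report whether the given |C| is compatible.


V_q(n, t) = 925, q^n = 48828125, Hamming bound = 52787, |C| = 36970 ≤ bound (satisfied).

Step 1: Compute V_q(n, t) = Σ_{j=0}^2 C(n, j) (q−1)^j.
  j = 0: C(11,0)·(4)^0 = 1·1 = 1.
  j = 1: C(11,1)·(4)^1 = 11·4 = 44.
  j = 2: C(11,2)·(4)^2 = 55·16 = 880.
  V_q(n, t) = 1 + 44 + 880 = 925.
Step 2: q^n = 5^11 = 48828125.
Step 3: Hamming bound ⌊q^n / V_q(n,t)⌋ = ⌊48828125/925⌋ = 52787.
Step 4: Compare |C| = 36970 to 52787: satisfied.
The claimed |C| lies below the Hamming bound.


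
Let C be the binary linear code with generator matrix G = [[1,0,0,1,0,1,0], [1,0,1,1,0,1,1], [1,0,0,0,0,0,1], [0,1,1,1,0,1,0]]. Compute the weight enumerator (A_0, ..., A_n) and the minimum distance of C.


Weight distribution: A_0 = 1, A_1 = 1, A_2 = 3, A_3 = 6, A_4 = 3, A_5 = 1, A_6 = 1. Minimum distance d = 1.

Enumerate all 2^4 = 16 messages m ∈ F_2^4.
For each, compute codeword c = mG in F_2^7, then tally its weight.
  m = 0000 → c = 0000000, weight = 0.
  m = 1000 → c = 1001010, weight = 3.
  m = 0100 → c = 1011011, weight = 5.
  m = 1100 → c = 0010001, weight = 2.
  m = 0010 → c = 1000001, weight = 2.
  m = 1010 → c = 0001011, weight = 3.
  m = 0110 → c = 0011010, weight = 3.
  m = 1110 → c = 1010000, weight = 2.
  m = 0001 → c = 0111010, weight = 4.
  m = 1001 → c = 1110000, weight = 3.
  m = 0101 → c = 1100001, weight = 3.
  m = 1101 → c = 0101011, weight = 4.
  m = 0011 → c = 1111011, weight = 6.
  m = 1011 → c = 0110001, weight = 3.
  m = 0111 → c = 0100000, weight = 1.
  m = 1111 → c = 1101010, weight = 4.
Tally weights:
  weight 0: 1 codewords.
  weight 1: 1 codewords.
  weight 2: 3 codewords.
  weight 3: 6 codewords.
  weight 4: 3 codewords.
  weight 5: 1 codewords.
  weight 6: 1 codewords.
Minimum distance d = smallest w > 0 with A_w > 0 = 1.
Sanity: Σ A_w = 16 = 2^4 = 16 ✓.


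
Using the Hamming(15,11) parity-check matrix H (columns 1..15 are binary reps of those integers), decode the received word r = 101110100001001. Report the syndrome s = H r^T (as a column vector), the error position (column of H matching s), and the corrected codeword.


s = (0, 1, 1, 1)^T, error position = 7, corrected codeword c = 101110000001001

Compute s = H r^T mod 2 one row at a time:
  s_1 = 0 + 0 + 0 + 0 + 1 + 0 + 0 + 1 = 2 ≡ 0 (mod 2).
  s_2 = 1 + 1 + 0 + 1 + 1 + 0 + 0 + 1 = 5 ≡ 1 (mod 2).
  s_3 = 0 + 1 + 0 + 1 + 0 + 0 + 0 + 1 = 3 ≡ 1 (mod 2).
  s_4 = 1 + 1 + 1 + 1 + 0 + 0 + 0 + 1 = 5 ≡ 1 (mod 2).
s = (0, 1, 1, 1)^T — this equals column 7 of H (binary 0111), so error is at position 7.
Correct: flip bit 7 of r = 101110100001001 to get c = 101110000001001.


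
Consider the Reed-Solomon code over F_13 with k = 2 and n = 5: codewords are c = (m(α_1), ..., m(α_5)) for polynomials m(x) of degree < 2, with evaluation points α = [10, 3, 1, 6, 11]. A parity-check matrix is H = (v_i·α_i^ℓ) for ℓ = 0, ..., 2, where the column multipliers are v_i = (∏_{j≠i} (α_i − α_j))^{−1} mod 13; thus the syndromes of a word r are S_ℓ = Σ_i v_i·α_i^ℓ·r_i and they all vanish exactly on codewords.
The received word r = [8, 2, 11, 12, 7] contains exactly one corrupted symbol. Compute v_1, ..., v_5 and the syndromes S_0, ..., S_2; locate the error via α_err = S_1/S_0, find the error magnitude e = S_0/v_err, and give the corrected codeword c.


S = (11, 11, 11), error at position 3, error magnitude e = 7, c = [8, 2, 4, 12, 7].

Step 1: column multipliers v_i = (∏_{j≠i}(α_i − α_j))^{−1} mod 13.
  i = 1 (α = 10): (10−3)(10−1)(10−6)(10−11) = 7·9·4·(−1) = −252 ≡ 8, so v_1 = 8^{−1} = 5 (mod 13).
  i = 2 (α = 3): (3−10)(3−1)(3−6)(3−11) = (−7)·2·(−3)·(−8) = −336 ≡ 2, so v_2 = 2^{−1} = 7 (mod 13).
  i = 3 (α = 1): (1−10)(1−3)(1−6)(1−11) = (−9)·(−2)·(−5)·(−10) = 900 ≡ 3, so v_3 = 3^{−1} = 9 (mod 13).
  i = 4 (α = 6): (6−10)(6−3)(6−1)(6−11) = (−4)·3·5·(−5) = 300 ≡ 1, so v_4 = 1^{−1} = 1 (mod 13).
  i = 5 (α = 11): (11−10)(11−3)(11−1)(11−6) = 1·8·10·5 = 400 ≡ 10, so v_5 = 10^{−1} = 4 (mod 13).
  v = [5, 7, 9, 1, 4].
Step 2: syndromes of r = [8, 2, 11, 12, 7] (all sums mod 13).
  S_0 = Σ v_i r_i = 5·8 + 7·2 + 9·11 + 1·12 + 4·7 = 193 ≡ 11.
  S_1 = Σ v_i α_i r_i = 5·10·8 + 7·3·2 + 9·1·11 + 1·6·12 + 4·11·7 = 921 ≡ 11.
  α_i^2 mod 13 = [9, 9, 1, 10, 4].
  S_2 = Σ v_i α_i^2 r_i = 5·9·8 + 7·9·2 + 9·1·11 + 1·10·12 + 4·4·7 = 817 ≡ 11.
  S = (11, 11, 11) ≠ 0, so r is not a codeword (an error is present).
Step 3: locate the error. For a single error e at position i, S_ℓ = v_i·e·α_i^ℓ, so α_err = S_1/S_0.
  S_0^{−1} = 11^{−1} = 6 (mod 13), so α_err = 11·6 = 66 ≡ 1 = α_3. Error position i = 3.
  Consistency check: S_2/S_1 = 11·6 = 66 ≡ 1 = α_err ✓ (single-error assumption holds).
Step 4: error magnitude e = S_0/v_3 = S_0·∏_{j≠3}(α_3 − α_j) = 11·3 = 33 ≡ 7 (mod 13).
Step 5: correct position 3: c_3 = r_3 − e = 11 − 7 ≡ 4 (mod 13). Hence c = [8, 2, 4, 12, 7].
  Check: interpolating c through the α_i gives m(x) = 5 + 12·x (degree < 2) with m(α_i) = c_i for every i, so c is indeed a codeword.


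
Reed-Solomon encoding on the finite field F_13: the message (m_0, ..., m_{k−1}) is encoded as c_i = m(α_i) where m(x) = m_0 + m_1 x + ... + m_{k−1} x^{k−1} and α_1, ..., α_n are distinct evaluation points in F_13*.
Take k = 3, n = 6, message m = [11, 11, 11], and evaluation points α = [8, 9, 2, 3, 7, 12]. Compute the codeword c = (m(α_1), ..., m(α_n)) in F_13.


c = [10, 0, 12, 0, 3, 11]

Message polynomial: m(x) = 11 + 11·x + 11·x^2 (mod 13).
For each evaluation point α_i, compute m(α_i) mod 13:
  α_1 = 8: Horner steps 11 → 8 → 10, so m(8) = 10.
  α_2 = 9: Horner steps 11 → 6 → 0, so m(9) = 0.
  α_3 = 2: Horner steps 11 → 7 → 12, so m(2) = 12.
  α_4 = 3: Horner steps 11 → 5 → 0, so m(3) = 0.
  α_5 = 7: Horner steps 11 → 10 → 3, so m(7) = 3.
  α_6 = 12: Horner steps 11 → 0 → 11, so m(12) = 11.
Codeword c = [10, 0, 12, 0, 3, 11] ∈ F_13^6.


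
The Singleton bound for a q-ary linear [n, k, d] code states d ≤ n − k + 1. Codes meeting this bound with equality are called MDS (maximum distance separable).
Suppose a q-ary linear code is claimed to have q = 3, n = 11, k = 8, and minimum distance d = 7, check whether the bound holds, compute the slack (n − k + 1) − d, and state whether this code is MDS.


Singleton RHS = n − k + 1 = 4, slack = -3, bound violated (no such code; not MDS).

Singleton bound: d ≤ n − k + 1.
Here n = 11, k = 8, so n − k + 1 = 4.
Given d = 7, check d ≤ 4: NO.
Slack = (n − k + 1) − d = -3.
The slack is negative: d = 7 exceeds n − k + 1 = 4 by 3, so the Singleton bound is violated and no linear [11, 8, 7]_3 code can exist. In particular it is not MDS (MDS requires d = n − k + 1 exactly).
Description: the claimed parameters are [11, 8, 7]_3; such a code would be impossible (violates the Singleton bound).


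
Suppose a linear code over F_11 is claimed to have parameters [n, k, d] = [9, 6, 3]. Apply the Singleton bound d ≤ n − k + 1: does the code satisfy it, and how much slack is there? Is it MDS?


Singleton RHS = n − k + 1 = 4, slack = 1, bound satisfied, not MDS.

Singleton bound: d ≤ n − k + 1.
Here n = 9, k = 6, so n − k + 1 = 4.
Given d = 3, check d ≤ 4: YES.
Slack = (n − k + 1) − d = 1.
The code is NOT MDS (slack = 1 > 0).
Description: the claimed parameters are [9, 6, 3]_11; such a code would be non-MDS.


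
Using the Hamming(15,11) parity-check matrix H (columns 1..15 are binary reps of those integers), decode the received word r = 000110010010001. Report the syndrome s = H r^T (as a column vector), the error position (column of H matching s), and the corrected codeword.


s = (1, 1, 0, 1)^T, error position = 13, corrected codeword c = 000110010010101

Compute s = H r^T mod 2 one row at a time:
  s_1 = 1 + 0 + 0 + 1 + 0 + 0 + 0 + 1 = 3 ≡ 1 (mod 2).
  s_2 = 1 + 1 + 0 + 0 + 0 + 0 + 0 + 1 = 3 ≡ 1 (mod 2).
  s_3 = 0 + 0 + 0 + 0 + 0 + 1 + 0 + 1 = 2 ≡ 0 (mod 2).
  s_4 = 0 + 0 + 1 + 0 + 0 + 1 + 0 + 1 = 3 ≡ 1 (mod 2).
s = (1, 1, 0, 1)^T — this equals column 13 of H (binary 1101), so error is at position 13.
Correct: flip bit 13 of r = 000110010010001 to get c = 000110010010101.


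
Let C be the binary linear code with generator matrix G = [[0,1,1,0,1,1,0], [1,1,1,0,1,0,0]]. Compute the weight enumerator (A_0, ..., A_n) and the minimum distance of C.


Weight distribution: A_0 = 1, A_2 = 1, A_4 = 2. Minimum distance d = 2.

Enumerate all 2^2 = 4 messages m ∈ F_2^2.
For each, compute codeword c = mG in F_2^7, then tally its weight.
  m = 00 → c = 0000000, weight = 0.
  m = 10 → c = 0110110, weight = 4.
  m = 01 → c = 1110100, weight = 4.
  m = 11 → c = 1000010, weight = 2.
Tally weights:
  weight 0: 1 codewords.
  weight 2: 1 codewords.
  weight 4: 2 codewords.
Minimum distance d = smallest w > 0 with A_w > 0 = 2.
Sanity: Σ A_w = 4 = 2^2 = 4 ✓.


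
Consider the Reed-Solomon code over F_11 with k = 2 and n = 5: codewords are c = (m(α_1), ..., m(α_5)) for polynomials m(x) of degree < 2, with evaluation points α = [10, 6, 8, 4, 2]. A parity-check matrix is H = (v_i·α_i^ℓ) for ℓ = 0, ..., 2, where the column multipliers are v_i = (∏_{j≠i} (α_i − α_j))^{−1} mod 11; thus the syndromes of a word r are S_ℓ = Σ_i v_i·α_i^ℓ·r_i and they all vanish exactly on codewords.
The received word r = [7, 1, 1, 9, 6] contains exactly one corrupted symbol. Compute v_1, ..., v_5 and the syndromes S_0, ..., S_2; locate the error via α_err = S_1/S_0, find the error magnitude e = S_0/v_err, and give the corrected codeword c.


S = (10, 3, 2), error at position 3, error magnitude e = 8, c = [7, 1, 4, 9, 6].

Step 1: column multipliers v_i = (∏_{j≠i}(α_i − α_j))^{−1} mod 11.
  i = 1 (α = 10): (10−6)(10−8)(10−4)(10−2) = 4·2·6·8 = 384 ≡ 10, so v_1 = 10^{−1} = 10 (mod 11).
  i = 2 (α = 6): (6−10)(6−8)(6−4)(6−2) = (−4)·(−2)·2·4 = 64 ≡ 9, so v_2 = 9^{−1} = 5 (mod 11).
  i = 3 (α = 8): (8−10)(8−6)(8−4)(8−2) = (−2)·2·4·6 = −96 ≡ 3, so v_3 = 3^{−1} = 4 (mod 11).
  i = 4 (α = 4): (4−10)(4−6)(4−8)(4−2) = (−6)·(−2)·(−4)·2 = −96 ≡ 3, so v_4 = 3^{−1} = 4 (mod 11).
  i = 5 (α = 2): (2−10)(2−6)(2−8)(2−4) = (−8)·(−4)·(−6)·(−2) = 384 ≡ 10, so v_5 = 10^{−1} = 10 (mod 11).
  v = [10, 5, 4, 4, 10].
Step 2: syndromes of r = [7, 1, 1, 9, 6] (all sums mod 11).
  S_0 = Σ v_i r_i = 10·7 + 5·1 + 4·1 + 4·9 + 10·6 = 175 ≡ 10.
  S_1 = Σ v_i α_i r_i = 10·10·7 + 5·6·1 + 4·8·1 + 4·4·9 + 10·2·6 = 1026 ≡ 3.
  α_i^2 mod 11 = [1, 3, 9, 5, 4].
  S_2 = Σ v_i α_i^2 r_i = 10·1·7 + 5·3·1 + 4·9·1 + 4·5·9 + 10·4·6 = 541 ≡ 2.
  S = (10, 3, 2) ≠ 0, so r is not a codeword (an error is present).
Step 3: locate the error. For a single error e at position i, S_ℓ = v_i·e·α_i^ℓ, so α_err = S_1/S_0.
  S_0^{−1} = 10^{−1} = 10 (mod 11), so α_err = 3·10 = 30 ≡ 8 = α_3. Error position i = 3.
  Consistency check: S_2/S_1 = 2·4 = 8 ≡ 8 = α_err ✓ (single-error assumption holds).
Step 4: error magnitude e = S_0/v_3 = S_0·∏_{j≠3}(α_3 − α_j) = 10·3 = 30 ≡ 8 (mod 11).
Step 5: correct position 3: c_3 = r_3 − e = 1 − 8 ≡ 4 (mod 11). Hence c = [7, 1, 4, 9, 6].
  Check: interpolating c through the α_i gives m(x) = 3 + 7·x (degree < 2) with m(α_i) = c_i for every i, so c is indeed a codeword.
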